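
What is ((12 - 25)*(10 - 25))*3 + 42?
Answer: 627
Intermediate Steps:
((12 - 25)*(10 - 25))*3 + 42 = -13*(-15)*3 + 42 = 195*3 + 42 = 585 + 42 = 627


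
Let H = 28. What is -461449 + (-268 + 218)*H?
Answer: -462849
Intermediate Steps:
-461449 + (-268 + 218)*H = -461449 + (-268 + 218)*28 = -461449 - 50*28 = -461449 - 1400 = -462849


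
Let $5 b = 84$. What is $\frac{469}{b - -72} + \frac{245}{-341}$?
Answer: $\frac{690865}{151404} \approx 4.5631$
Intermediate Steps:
$b = \frac{84}{5}$ ($b = \frac{1}{5} \cdot 84 = \frac{84}{5} \approx 16.8$)
$\frac{469}{b - -72} + \frac{245}{-341} = \frac{469}{\frac{84}{5} - -72} + \frac{245}{-341} = \frac{469}{\frac{84}{5} + 72} + 245 \left(- \frac{1}{341}\right) = \frac{469}{\frac{444}{5}} - \frac{245}{341} = 469 \cdot \frac{5}{444} - \frac{245}{341} = \frac{2345}{444} - \frac{245}{341} = \frac{690865}{151404}$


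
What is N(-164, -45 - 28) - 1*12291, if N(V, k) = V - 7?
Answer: -12462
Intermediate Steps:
N(V, k) = -7 + V
N(-164, -45 - 28) - 1*12291 = (-7 - 164) - 1*12291 = -171 - 12291 = -12462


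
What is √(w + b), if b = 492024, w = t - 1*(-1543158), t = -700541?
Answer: √1334641 ≈ 1155.3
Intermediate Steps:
w = 842617 (w = -700541 - 1*(-1543158) = -700541 + 1543158 = 842617)
√(w + b) = √(842617 + 492024) = √1334641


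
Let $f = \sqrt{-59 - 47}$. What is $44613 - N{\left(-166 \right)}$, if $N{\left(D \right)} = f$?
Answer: $44613 - i \sqrt{106} \approx 44613.0 - 10.296 i$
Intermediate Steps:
$f = i \sqrt{106}$ ($f = \sqrt{-106} = i \sqrt{106} \approx 10.296 i$)
$N{\left(D \right)} = i \sqrt{106}$
$44613 - N{\left(-166 \right)} = 44613 - i \sqrt{106}$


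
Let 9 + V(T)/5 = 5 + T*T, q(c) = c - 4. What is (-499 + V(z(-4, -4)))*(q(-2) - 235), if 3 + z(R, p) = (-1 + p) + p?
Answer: -48441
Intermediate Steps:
q(c) = -4 + c
z(R, p) = -4 + 2*p (z(R, p) = -3 + ((-1 + p) + p) = -3 + (-1 + 2*p) = -4 + 2*p)
V(T) = -20 + 5*T² (V(T) = -45 + 5*(5 + T*T) = -45 + 5*(5 + T²) = -45 + (25 + 5*T²) = -20 + 5*T²)
(-499 + V(z(-4, -4)))*(q(-2) - 235) = (-499 + (-20 + 5*(-4 + 2*(-4))²))*((-4 - 2) - 235) = (-499 + (-20 + 5*(-4 - 8)²))*(-6 - 235) = (-499 + (-20 + 5*(-12)²))*(-241) = (-499 + (-20 + 5*144))*(-241) = (-499 + (-20 + 720))*(-241) = (-499 + 700)*(-241) = 201*(-241) = -48441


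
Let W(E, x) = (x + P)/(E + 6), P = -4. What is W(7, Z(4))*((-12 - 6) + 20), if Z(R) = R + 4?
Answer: 8/13 ≈ 0.61539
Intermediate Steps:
Z(R) = 4 + R
W(E, x) = (-4 + x)/(6 + E) (W(E, x) = (x - 4)/(E + 6) = (-4 + x)/(6 + E))
W(7, Z(4))*((-12 - 6) + 20) = ((-4 + (4 + 4))/(6 + 7))*((-12 - 6) + 20) = ((-4 + 8)/13)*(-18 + 20) = ((1/13)*4)*2 = (4/13)*2 = 8/13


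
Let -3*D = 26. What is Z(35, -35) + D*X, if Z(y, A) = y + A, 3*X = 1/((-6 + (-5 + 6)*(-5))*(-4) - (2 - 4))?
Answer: -13/207 ≈ -0.062802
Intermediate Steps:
X = 1/138 (X = 1/(3*((-6 + (-5 + 6)*(-5))*(-4) - (2 - 4))) = 1/(3*((-6 + 1*(-5))*(-4) - 1*(-2))) = 1/(3*((-6 - 5)*(-4) + 2)) = 1/(3*(-11*(-4) + 2)) = 1/(3*(44 + 2)) = (1/3)/46 = (1/3)*(1/46) = 1/138 ≈ 0.0072464)
D = -26/3 (D = -1/3*26 = -26/3 ≈ -8.6667)
Z(y, A) = A + y
Z(35, -35) + D*X = (-35 + 35) - 26/3*1/138 = 0 - 13/207 = -13/207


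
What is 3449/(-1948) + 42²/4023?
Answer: -1159895/870756 ≈ -1.3321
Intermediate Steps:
3449/(-1948) + 42²/4023 = 3449*(-1/1948) + 1764*(1/4023) = -3449/1948 + 196/447 = -1159895/870756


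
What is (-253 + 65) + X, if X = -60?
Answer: -248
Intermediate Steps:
(-253 + 65) + X = (-253 + 65) - 60 = -188 - 60 = -248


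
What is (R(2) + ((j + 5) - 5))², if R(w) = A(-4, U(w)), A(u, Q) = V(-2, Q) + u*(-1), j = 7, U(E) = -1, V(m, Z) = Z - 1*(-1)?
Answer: 121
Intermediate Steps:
V(m, Z) = 1 + Z (V(m, Z) = Z + 1 = 1 + Z)
A(u, Q) = 1 + Q - u (A(u, Q) = (1 + Q) + u*(-1) = (1 + Q) - u = 1 + Q - u)
R(w) = 4 (R(w) = 1 - 1 - 1*(-4) = 1 - 1 + 4 = 4)
(R(2) + ((j + 5) - 5))² = (4 + ((7 + 5) - 5))² = (4 + (12 - 5))² = (4 + 7)² = 11² = 121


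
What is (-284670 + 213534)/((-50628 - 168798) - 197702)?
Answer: 8892/52141 ≈ 0.17054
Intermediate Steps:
(-284670 + 213534)/((-50628 - 168798) - 197702) = -71136/(-219426 - 197702) = -71136/(-417128) = -71136*(-1/417128) = 8892/52141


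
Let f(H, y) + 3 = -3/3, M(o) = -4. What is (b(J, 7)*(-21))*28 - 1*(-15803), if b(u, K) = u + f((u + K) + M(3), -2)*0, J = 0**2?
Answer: 15803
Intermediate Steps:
J = 0
f(H, y) = -4 (f(H, y) = -3 - 3/3 = -3 - 3*1/3 = -3 - 1 = -4)
b(u, K) = u (b(u, K) = u - 4*0 = u + 0 = u)
(b(J, 7)*(-21))*28 - 1*(-15803) = (0*(-21))*28 - 1*(-15803) = 0*28 + 15803 = 0 + 15803 = 15803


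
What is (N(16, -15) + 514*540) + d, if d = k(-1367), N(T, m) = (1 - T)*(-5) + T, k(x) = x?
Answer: 276284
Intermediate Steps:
N(T, m) = -5 + 6*T (N(T, m) = (-5 + 5*T) + T = -5 + 6*T)
d = -1367
(N(16, -15) + 514*540) + d = ((-5 + 6*16) + 514*540) - 1367 = ((-5 + 96) + 277560) - 1367 = (91 + 277560) - 1367 = 277651 - 1367 = 276284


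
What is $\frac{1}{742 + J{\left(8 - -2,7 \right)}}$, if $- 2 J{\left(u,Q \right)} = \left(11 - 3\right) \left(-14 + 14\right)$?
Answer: $\frac{1}{742} \approx 0.0013477$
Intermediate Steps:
$J{\left(u,Q \right)} = 0$ ($J{\left(u,Q \right)} = - \frac{\left(11 - 3\right) \left(-14 + 14\right)}{2} = - \frac{8 \cdot 0}{2} = \left(- \frac{1}{2}\right) 0 = 0$)
$\frac{1}{742 + J{\left(8 - -2,7 \right)}} = \frac{1}{742 + 0} = \frac{1}{742}$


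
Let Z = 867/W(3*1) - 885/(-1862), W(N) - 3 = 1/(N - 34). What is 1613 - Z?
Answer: 113093479/85652 ≈ 1320.4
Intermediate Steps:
W(N) = 3 + 1/(-34 + N) (W(N) = 3 + 1/(N - 34) = 3 + 1/(-34 + N))
Z = 25063197/85652 (Z = 867/(((-101 + 3*(3*1))/(-34 + 3*1))) - 885/(-1862) = 867/(((-101 + 3*3)/(-34 + 3))) - 885*(-1/1862) = 867/(((-101 + 9)/(-31))) + 885/1862 = 867/((-1/31*(-92))) + 885/1862 = 867/(92/31) + 885/1862 = 867*(31/92) + 885/1862 = 26877/92 + 885/1862 = 25063197/85652 ≈ 292.62)
1613 - Z = 1613 - 1*25063197/85652 = 1613 - 25063197/85652 = 113093479/85652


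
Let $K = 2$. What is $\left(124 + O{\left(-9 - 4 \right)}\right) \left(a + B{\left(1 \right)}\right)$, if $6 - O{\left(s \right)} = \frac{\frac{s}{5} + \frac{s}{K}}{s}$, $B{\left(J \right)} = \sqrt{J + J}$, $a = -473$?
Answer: $- \frac{611589}{10} + \frac{1293 \sqrt{2}}{10} \approx -60976.0$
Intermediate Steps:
$B{\left(J \right)} = \sqrt{2} \sqrt{J}$ ($B{\left(J \right)} = \sqrt{2 J} = \sqrt{2} \sqrt{J}$)
$O{\left(s \right)} = \frac{53}{10}$ ($O{\left(s \right)} = 6 - \frac{\frac{s}{5} + \frac{s}{2}}{s} = 6 - \frac{\frac{7}{10} s}{s} = 6 - \frac{7}{10} = \frac{53}{10}$)
$\left(124 + O{\left(-9 - 4 \right)}\right) \left(a + B{\left(1 \right)}\right) = \left(124 + \frac{53}{10}\right) \left(-473 + \sqrt{2} \sqrt{1}\right) = \frac{1293 \left(-473 + \sqrt{2} \cdot 1\right)}{10} = \frac{1293 \left(-473 + \sqrt{2}\right)}{10} = - \frac{611589}{10} + \frac{1293 \sqrt{2}}{10}$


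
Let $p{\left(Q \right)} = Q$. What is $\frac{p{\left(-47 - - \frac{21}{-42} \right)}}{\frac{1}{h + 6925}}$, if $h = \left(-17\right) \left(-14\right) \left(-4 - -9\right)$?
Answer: $- \frac{770925}{2} \approx -3.8546 \cdot 10^{5}$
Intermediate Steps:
$h = 1190$ ($h = 238 \left(-4 + 9\right) = 238 \cdot 5 = 1190$)
$\frac{p{\left(-47 - - \frac{21}{-42} \right)}}{\frac{1}{h + 6925}} = \frac{-47 - - \frac{21}{-42}}{\frac{1}{1190 + 6925}} = \frac{-47 - \left(-21\right) \left(- \frac{1}{42}\right)}{\frac{1}{8115}} = \left(-47 - \frac{1}{2}\right) \frac{1}{\frac{1}{8115}} = \left(-47 - \frac{1}{2}\right) 8115 = \left(- \frac{95}{2}\right) 8115 = - \frac{770925}{2}$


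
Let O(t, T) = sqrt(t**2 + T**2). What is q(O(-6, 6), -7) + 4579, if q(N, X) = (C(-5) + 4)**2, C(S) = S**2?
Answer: 5420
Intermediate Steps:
O(t, T) = sqrt(T**2 + t**2)
q(N, X) = 841 (q(N, X) = ((-5)**2 + 4)**2 = (25 + 4)**2 = 29**2 = 841)
q(O(-6, 6), -7) + 4579 = 841 + 4579 = 5420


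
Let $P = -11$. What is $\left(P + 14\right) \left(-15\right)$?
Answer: $-45$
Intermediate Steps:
$\left(P + 14\right) \left(-15\right) = \left(-11 + 14\right) \left(-15\right) = 3 \left(-15\right) = -45$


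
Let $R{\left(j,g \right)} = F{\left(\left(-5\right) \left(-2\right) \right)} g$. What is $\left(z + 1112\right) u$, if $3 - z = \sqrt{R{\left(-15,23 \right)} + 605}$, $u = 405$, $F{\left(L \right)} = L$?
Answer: $451575 - 405 \sqrt{835} \approx 4.3987 \cdot 10^{5}$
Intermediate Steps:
$R{\left(j,g \right)} = 10 g$ ($R{\left(j,g \right)} = \left(-5\right) \left(-2\right) g = 10 g$)
$z = 3 - \sqrt{835}$ ($z = 3 - \sqrt{10 \cdot 23 + 605} = 3 - \sqrt{230 + 605} = 3 - \sqrt{835} \approx -25.896$)
$\left(z + 1112\right) u = \left(\left(3 - \sqrt{835}\right) + 1112\right) 405 = \left(1115 - \sqrt{835}\right) 405 = 451575 - 405 \sqrt{835}$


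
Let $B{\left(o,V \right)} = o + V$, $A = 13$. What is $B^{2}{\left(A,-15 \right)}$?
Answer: $4$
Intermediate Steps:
$B{\left(o,V \right)} = V + o$
$B^{2}{\left(A,-15 \right)} = \left(-15 + 13\right)^{2} = \left(-2\right)^{2} = 4$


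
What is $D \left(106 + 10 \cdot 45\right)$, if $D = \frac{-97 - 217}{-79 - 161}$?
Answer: $\frac{21823}{30} \approx 727.43$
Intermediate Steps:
$D = \frac{157}{120}$ ($D = - \frac{314}{-240} = \left(-314\right) \left(- \frac{1}{240}\right) = \frac{157}{120} \approx 1.3083$)
$D \left(106 + 10 \cdot 45\right) = \frac{157 \left(106 + 10 \cdot 45\right)}{120} = \frac{157 \left(106 + 450\right)}{120} = \frac{157}{120} \cdot 556 = \frac{21823}{30}$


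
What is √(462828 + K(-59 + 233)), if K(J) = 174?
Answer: √463002 ≈ 680.44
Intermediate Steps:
√(462828 + K(-59 + 233)) = √(462828 + 174) = √463002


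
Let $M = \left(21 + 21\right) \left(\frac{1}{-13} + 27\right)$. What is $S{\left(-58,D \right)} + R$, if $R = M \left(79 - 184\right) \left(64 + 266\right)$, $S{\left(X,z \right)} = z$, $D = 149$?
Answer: $- \frac{509353063}{13} \approx -3.9181 \cdot 10^{7}$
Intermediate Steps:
$M = \frac{14700}{13}$ ($M = 42 \left(- \frac{1}{13} + 27\right) = 42 \cdot \frac{350}{13} = \frac{14700}{13} \approx 1130.8$)
$R = - \frac{509355000}{13}$ ($R = \frac{14700 \left(79 - 184\right) \left(64 + 266\right)}{13} = \frac{14700 \left(\left(-105\right) 330\right)}{13} = \frac{14700}{13} \left(-34650\right) = - \frac{509355000}{13} \approx -3.9181 \cdot 10^{7}$)
$S{\left(-58,D \right)} + R = 149 - \frac{509355000}{13} = - \frac{509353063}{13}$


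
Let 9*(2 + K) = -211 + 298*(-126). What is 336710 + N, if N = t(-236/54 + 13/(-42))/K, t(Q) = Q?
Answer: 534235535909/1586634 ≈ 3.3671e+5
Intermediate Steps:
K = -37777/9 (K = -2 + (-211 + 298*(-126))/9 = -2 + (-211 - 37548)/9 = -2 + (⅑)*(-37759) = -2 - 37759/9 = -37777/9 ≈ -4197.4)
N = 1769/1586634 (N = (-236/54 + 13/(-42))/(-37777/9) = (-236*1/54 + 13*(-1/42))*(-9/37777) = (-118/27 - 13/42)*(-9/37777) = -1769/378*(-9/37777) = 1769/1586634 ≈ 0.0011149)
336710 + N = 336710 + 1769/1586634 = 534235535909/1586634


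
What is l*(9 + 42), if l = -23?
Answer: -1173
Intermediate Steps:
l*(9 + 42) = -23*(9 + 42) = -23*51 = -1173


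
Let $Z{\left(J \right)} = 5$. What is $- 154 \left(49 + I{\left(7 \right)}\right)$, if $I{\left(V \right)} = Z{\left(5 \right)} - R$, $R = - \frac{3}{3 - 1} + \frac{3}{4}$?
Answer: $- \frac{16863}{2} \approx -8431.5$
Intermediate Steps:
$R = - \frac{3}{4}$ ($R = - \frac{3}{3 - 1} + 3 \cdot \frac{1}{4} = - \frac{3}{2} + \frac{3}{4} = - \frac{3}{4} \approx -0.75$)
$I{\left(V \right)} = \frac{23}{4}$ ($I{\left(V \right)} = 5 - - \frac{3}{4} = 5 + \frac{3}{4} = \frac{23}{4}$)
$- 154 \left(49 + I{\left(7 \right)}\right) = - 154 \left(49 + \frac{23}{4}\right) = \left(-154\right) \frac{219}{4} = - \frac{16863}{2}$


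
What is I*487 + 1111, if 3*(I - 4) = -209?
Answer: -92606/3 ≈ -30869.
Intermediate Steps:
I = -197/3 (I = 4 + (⅓)*(-209) = 4 - 209/3 = -197/3 ≈ -65.667)
I*487 + 1111 = -197/3*487 + 1111 = -95939/3 + 1111 = -92606/3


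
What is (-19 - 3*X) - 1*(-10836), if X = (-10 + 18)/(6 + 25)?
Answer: 335303/31 ≈ 10816.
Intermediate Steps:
X = 8/31 ≈ 0.25806
(-19 - 3*X) - 1*(-10836) = (-19 - 3*8/31) - 1*(-10836) = (-19 - 24/31) + 10836 = -613/31 + 10836 = 335303/31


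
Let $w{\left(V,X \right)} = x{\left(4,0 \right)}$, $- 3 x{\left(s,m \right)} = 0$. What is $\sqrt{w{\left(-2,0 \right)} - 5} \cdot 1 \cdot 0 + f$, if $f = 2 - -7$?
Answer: $9$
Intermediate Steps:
$x{\left(s,m \right)} = 0$ ($x{\left(s,m \right)} = \left(- \frac{1}{3}\right) 0 = 0$)
$w{\left(V,X \right)} = 0$
$f = 9$ ($f = 2 + 7 = 9$)
$\sqrt{w{\left(-2,0 \right)} - 5} \cdot 1 \cdot 0 + f = \sqrt{0 - 5} \cdot 1 \cdot 0 + 9 = \sqrt{-5} \cdot 0 + 9 = i \sqrt{5} \cdot 0 + 9 = 0 + 9 = 9$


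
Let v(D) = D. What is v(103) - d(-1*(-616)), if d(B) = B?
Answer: -513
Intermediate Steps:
v(103) - d(-1*(-616)) = 103 - (-1)*(-616) = 103 - 1*616 = 103 - 616 = -513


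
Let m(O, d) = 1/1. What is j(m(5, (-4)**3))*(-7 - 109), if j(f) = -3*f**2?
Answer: 348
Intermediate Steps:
m(O, d) = 1
j(m(5, (-4)**3))*(-7 - 109) = (-3*1**2)*(-7 - 109) = -3*1*(-116) = -3*(-116) = 348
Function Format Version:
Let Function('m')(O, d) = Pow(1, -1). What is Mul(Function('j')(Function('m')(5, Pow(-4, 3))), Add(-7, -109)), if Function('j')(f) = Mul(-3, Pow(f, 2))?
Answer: 348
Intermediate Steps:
Function('m')(O, d) = 1
Mul(Function('j')(Function('m')(5, Pow(-4, 3))), Add(-7, -109)) = Mul(Mul(-3, Pow(1, 2)), Add(-7, -109)) = Mul(Mul(-3, 1), -116) = Mul(-3, -116) = 348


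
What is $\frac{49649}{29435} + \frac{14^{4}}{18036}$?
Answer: $\frac{506561081}{132722415} \approx 3.8167$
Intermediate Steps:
$\frac{49649}{29435} + \frac{14^{4}}{18036} = 49649 \cdot \frac{1}{29435} + 38416 \cdot \frac{1}{18036} = \frac{49649}{29435} + \frac{9604}{4509} = \frac{506561081}{132722415}$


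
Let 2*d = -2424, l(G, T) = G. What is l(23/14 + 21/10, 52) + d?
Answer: -42289/35 ≈ -1208.3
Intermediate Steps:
d = -1212 (d = (1/2)*(-2424) = -1212)
l(23/14 + 21/10, 52) + d = (23/14 + 21/10) - 1212 = 131/35 - 1212 = -42289/35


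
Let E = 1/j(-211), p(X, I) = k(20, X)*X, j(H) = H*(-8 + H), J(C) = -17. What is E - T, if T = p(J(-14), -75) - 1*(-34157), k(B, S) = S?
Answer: -1591715213/46209 ≈ -34446.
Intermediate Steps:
p(X, I) = X**2 (p(X, I) = X*X = X**2)
E = 1/46209 (E = 1/(-211*(-8 - 211)) = 1/(-211*(-219)) = 1/46209 ≈ 2.1641e-5)
T = 34446 (T = (-17)**2 - 1*(-34157) = 289 + 34157 = 34446)
E - T = 1/46209 - 1*34446 = 1/46209 - 34446 = -1591715213/46209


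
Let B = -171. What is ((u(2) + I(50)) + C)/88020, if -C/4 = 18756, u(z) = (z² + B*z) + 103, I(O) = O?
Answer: -75209/88020 ≈ -0.85445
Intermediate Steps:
u(z) = 103 + z² - 171*z (u(z) = (z² - 171*z) + 103 = 103 + z² - 171*z)
C = -75024 (C = -4*18756 = -75024)
((u(2) + I(50)) + C)/88020 = (((103 + 2² - 171*2) + 50) - 75024)/88020 = (((103 + 4 - 342) + 50) - 75024)*(1/88020) = ((-235 + 50) - 75024)*(1/88020) = (-185 - 75024)*(1/88020) = -75209*1/88020 = -75209/88020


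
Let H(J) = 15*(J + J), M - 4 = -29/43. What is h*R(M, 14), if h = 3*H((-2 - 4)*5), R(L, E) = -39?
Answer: 105300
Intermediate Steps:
M = 143/43 (M = 4 - 29/43 = 143/43 ≈ 3.3256)
H(J) = 30*J (H(J) = 15*(2*J) = 30*J)
h = -2700 (h = 3*(30*((-2 - 4)*5)) = 3*(30*(-6*5)) = 3*(30*(-30)) = 3*(-900) = -2700)
h*R(M, 14) = -2700*(-39) = 105300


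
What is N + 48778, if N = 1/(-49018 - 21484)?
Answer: 3438946555/70502 ≈ 48778.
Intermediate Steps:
N = -1/70502 (N = 1/(-70502) = -1/70502 ≈ -1.4184e-5)
N + 48778 = -1/70502 + 48778 = 3438946555/70502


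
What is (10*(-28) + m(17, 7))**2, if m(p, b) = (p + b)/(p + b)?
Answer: 77841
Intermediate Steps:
m(p, b) = 1 (m(p, b) = (b + p)/(b + p) = 1)
(10*(-28) + m(17, 7))**2 = (10*(-28) + 1)**2 = (-280 + 1)**2 = (-279)**2 = 77841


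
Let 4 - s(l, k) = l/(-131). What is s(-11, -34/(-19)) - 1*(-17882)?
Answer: 2343055/131 ≈ 17886.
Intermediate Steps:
s(l, k) = 4 + l/131 (s(l, k) = 4 - l/(-131) = 4 - l*(-1)/131 = 4 - (-1)*l/131 = 4 + l/131)
s(-11, -34/(-19)) - 1*(-17882) = (4 + (1/131)*(-11)) - 1*(-17882) = (4 - 11/131) + 17882 = 513/131 + 17882 = 2343055/131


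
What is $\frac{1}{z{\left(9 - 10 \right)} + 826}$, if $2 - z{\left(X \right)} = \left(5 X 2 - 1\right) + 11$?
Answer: $\frac{1}{828} \approx 0.0012077$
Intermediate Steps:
$z{\left(X \right)} = -8 - 10 X$ ($z{\left(X \right)} = 2 - \left(\left(5 X 2 - 1\right) + 11\right) = 2 - \left(\left(10 X - 1\right) + 11\right) = 2 - \left(\left(-1 + 10 X\right) + 11\right) = 2 - \left(10 + 10 X\right) = -8 - 10 X$)
$\frac{1}{z{\left(9 - 10 \right)} + 826} = \frac{1}{\left(-8 - 10 \left(9 - 10\right)\right) + 826} = \frac{1}{\left(-8 - -10\right) + 826} = \frac{1}{\left(-8 + 10\right) + 826} = \frac{1}{2 + 826} = \frac{1}{828}$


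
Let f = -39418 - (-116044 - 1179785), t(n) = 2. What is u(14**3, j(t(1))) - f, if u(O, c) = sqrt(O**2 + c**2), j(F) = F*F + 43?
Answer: -1256411 + sqrt(7531745) ≈ -1.2537e+6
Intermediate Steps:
j(F) = 43 + F**2 (j(F) = F**2 + 43 = 43 + F**2)
f = 1256411 (f = -39418 - 1*(-1295829) = -39418 + 1295829 = 1256411)
u(14**3, j(t(1))) - f = sqrt((14**3)**2 + (43 + 2**2)**2) - 1*1256411 = sqrt(2744**2 + (43 + 4)**2) - 1256411 = sqrt(7529536 + 47**2) - 1256411 = sqrt(7529536 + 2209) - 1256411 = sqrt(7531745) - 1256411 = -1256411 + sqrt(7531745)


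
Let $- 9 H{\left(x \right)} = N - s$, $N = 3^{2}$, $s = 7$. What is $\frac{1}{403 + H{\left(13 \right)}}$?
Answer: $\frac{9}{3625} \approx 0.0024828$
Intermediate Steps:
$N = 9$
$H{\left(x \right)} = - \frac{2}{9}$ ($H{\left(x \right)} = - \frac{9 - 7}{9} = \left(- \frac{1}{9}\right) 2 = - \frac{2}{9}$)
$\frac{1}{403 + H{\left(13 \right)}} = \frac{1}{403 - \frac{2}{9}} = \frac{1}{\frac{3625}{9}} = \frac{9}{3625}$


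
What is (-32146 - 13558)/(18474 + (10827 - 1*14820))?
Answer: -45704/14481 ≈ -3.1561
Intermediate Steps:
(-32146 - 13558)/(18474 + (10827 - 1*14820)) = -45704/(18474 + (10827 - 14820)) = -45704/(18474 - 3993) = -45704/14481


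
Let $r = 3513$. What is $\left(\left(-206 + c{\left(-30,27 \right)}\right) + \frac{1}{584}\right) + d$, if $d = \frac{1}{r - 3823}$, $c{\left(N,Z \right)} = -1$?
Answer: $- \frac{18737777}{90520} \approx -207.0$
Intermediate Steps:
$d = - \frac{1}{310}$ ($d = \frac{1}{3513 - 3823} = \frac{1}{-310} = - \frac{1}{310} \approx -0.0032258$)
$\left(\left(-206 + c{\left(-30,27 \right)}\right) + \frac{1}{584}\right) + d = \left(\left(-206 - 1\right) + \frac{1}{584}\right) - \frac{1}{310} = \left(-207 + \frac{1}{584}\right) - \frac{1}{310} = - \frac{120887}{584} - \frac{1}{310} = - \frac{18737777}{90520}$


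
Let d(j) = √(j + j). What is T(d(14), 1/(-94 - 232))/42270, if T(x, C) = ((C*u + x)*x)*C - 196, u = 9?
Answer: -5327/1148335 + 3*√7/748714420 ≈ -0.0046389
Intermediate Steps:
d(j) = √2*√j (d(j) = √(2*j) = √2*√j)
T(x, C) = -196 + C*x*(x + 9*C) (T(x, C) = ((C*9 + x)*x)*C - 196 = ((9*C + x)*x)*C - 196 = ((x + 9*C)*x)*C - 196 = (x*(x + 9*C))*C - 196 = C*x*(x + 9*C) - 196 = -196 + C*x*(x + 9*C))
T(d(14), 1/(-94 - 232))/42270 = (-196 + (√2*√14)²/(-94 - 232) + 9*(√2*√14)*(1/(-94 - 232))²)/42270 = (-196 + (2*√7)²/(-326) + 9*(2*√7)*(1/(-326))²)*(1/42270) = (-196 - 1/326*28 + 9*(2*√7)*(-1/326)²)*(1/42270) = (-196 - 14/163 + 9*(2*√7)*(1/106276))*(1/42270) = (-196 - 14/163 + 9*√7/53138)*(1/42270) = (-31962/163 + 9*√7/53138)*(1/42270) = -5327/1148335 + 3*√7/748714420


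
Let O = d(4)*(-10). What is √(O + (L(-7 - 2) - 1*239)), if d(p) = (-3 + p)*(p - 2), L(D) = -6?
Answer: I*√265 ≈ 16.279*I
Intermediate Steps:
d(p) = (-3 + p)*(-2 + p)
O = -20 (O = (6 + 4² - 5*4)*(-10) = (6 + 16 - 20)*(-10) = 2*(-10) = -20)
√(O + (L(-7 - 2) - 1*239)) = √(-20 + (-6 - 1*239)) = √(-20 + (-6 - 239)) = √(-20 - 245) = √(-265) = I*√265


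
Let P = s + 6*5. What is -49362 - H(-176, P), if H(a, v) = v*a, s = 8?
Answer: -42674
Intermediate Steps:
P = 38 (P = 8 + 6*5 = 8 + 30 = 38)
H(a, v) = a*v
-49362 - H(-176, P) = -49362 - (-176)*38 = -49362 - 1*(-6688) = -49362 + 6688 = -42674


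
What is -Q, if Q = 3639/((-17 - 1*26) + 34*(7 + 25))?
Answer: -3639/1045 ≈ -3.4823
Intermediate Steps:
Q = 3639/1045 (Q = 3639/((-17 - 26) + 34*32) = 3639/(-43 + 1088) = 3639/1045 ≈ 3.4823)
-Q = -1*3639/1045 = -3639/1045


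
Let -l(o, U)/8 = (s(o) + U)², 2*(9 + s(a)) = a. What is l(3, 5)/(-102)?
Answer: 25/51 ≈ 0.49020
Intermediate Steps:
s(a) = -9 + a/2
l(o, U) = -8*(-9 + U + o/2)² (l(o, U) = -8*((-9 + o/2) + U)² = -8*(-9 + U + o/2)²)
l(3, 5)/(-102) = -2*(-18 + 3 + 2*5)²/(-102) = -2*(-18 + 3 + 10)²*(-1/102) = -2*(-5)²*(-1/102) = -2*25*(-1/102) = -50*(-1/102) = 25/51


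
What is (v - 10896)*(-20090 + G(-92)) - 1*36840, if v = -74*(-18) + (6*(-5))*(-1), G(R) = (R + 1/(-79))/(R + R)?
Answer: 1391796215637/7268 ≈ 1.9150e+8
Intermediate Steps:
G(R) = (-1/79 + R)/(2*R) (G(R) = (R - 1/79)/((2*R)) = (-1/79 + R)*(1/(2*R)) = (-1/79 + R)/(2*R))
v = 1362 (v = 1332 - 30*(-1) = 1332 + 30 = 1362)
(v - 10896)*(-20090 + G(-92)) - 1*36840 = (1362 - 10896)*(-20090 + (1/158)*(-1 + 79*(-92))/(-92)) - 1*36840 = -9534*(-20090 + (1/158)*(-1/92)*(-1 - 7268)) - 36840 = -9534*(-20090 + (1/158)*(-1/92)*(-7269)) - 36840 = -9534*(-20090 + 7269/14536) - 36840 = -9534*(-292020971/14536) - 36840 = 1392063968757/7268 - 36840 = 1391796215637/7268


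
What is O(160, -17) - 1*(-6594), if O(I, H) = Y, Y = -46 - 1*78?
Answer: 6470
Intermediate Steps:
Y = -124 (Y = -46 - 78 = -124)
O(I, H) = -124
O(160, -17) - 1*(-6594) = -124 - 1*(-6594) = -124 + 6594 = 6470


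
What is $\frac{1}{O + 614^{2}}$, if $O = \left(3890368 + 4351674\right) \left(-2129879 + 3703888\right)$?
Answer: $\frac{1}{12973048663374} \approx 7.7083 \cdot 10^{-14}$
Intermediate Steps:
$O = 12973048286378$ ($O = 8242042 \cdot 1574009 = 12973048286378$)
$\frac{1}{O + 614^{2}} = \frac{1}{12973048286378 + 614^{2}} = \frac{1}{12973048286378 + 376996} = \frac{1}{12973048663374}$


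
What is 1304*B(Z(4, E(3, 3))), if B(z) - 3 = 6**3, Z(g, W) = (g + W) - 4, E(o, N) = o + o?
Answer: 285576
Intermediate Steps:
E(o, N) = 2*o
Z(g, W) = -4 + W + g (Z(g, W) = (W + g) - 4 = -4 + W + g)
B(z) = 219 (B(z) = 3 + 6**3 = 3 + 216 = 219)
1304*B(Z(4, E(3, 3))) = 1304*219 = 285576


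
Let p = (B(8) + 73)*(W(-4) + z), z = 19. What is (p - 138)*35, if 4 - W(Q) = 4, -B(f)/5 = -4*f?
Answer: 150115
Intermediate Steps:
B(f) = 20*f (B(f) = -(-20)*f = 20*f)
W(Q) = 0 (W(Q) = 4 - 1*4 = 4 - 4 = 0)
p = 4427 (p = (20*8 + 73)*(0 + 19) = (160 + 73)*19 = 233*19 = 4427)
(p - 138)*35 = (4427 - 138)*35 = 4289*35 = 150115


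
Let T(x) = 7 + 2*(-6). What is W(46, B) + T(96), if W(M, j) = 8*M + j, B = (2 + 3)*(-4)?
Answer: 343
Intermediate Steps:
T(x) = -5 (T(x) = 7 - 12 = -5)
B = -20 (B = 5*(-4) = -20)
W(M, j) = j + 8*M
W(46, B) + T(96) = (-20 + 8*46) - 5 = (-20 + 368) - 5 = 348 - 5 = 343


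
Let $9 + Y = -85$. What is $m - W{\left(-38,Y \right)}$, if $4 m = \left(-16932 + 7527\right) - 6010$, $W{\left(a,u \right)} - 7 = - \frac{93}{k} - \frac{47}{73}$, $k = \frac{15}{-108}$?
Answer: $- \frac{6613371}{1460} \approx -4529.7$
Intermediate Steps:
$k = - \frac{5}{36}$ ($k = 15 \left(- \frac{1}{108}\right) = - \frac{5}{36} \approx -0.13889$)
$Y = -94$ ($Y = -9 - 85 = -94$)
$W{\left(a,u \right)} = \frac{246724}{365}$ ($W{\left(a,u \right)} = 7 - \left(- \frac{3348}{5} + \frac{47}{73}\right) = 7 - - \frac{244169}{365} = 7 + \left(\frac{3348}{5} - \frac{47}{73}\right) = 7 + \frac{244169}{365} = \frac{246724}{365}$)
$m = - \frac{15415}{4}$ ($m = \frac{\left(-16932 + 7527\right) - 6010}{4} = \frac{-9405 - 6010}{4} = \frac{1}{4} \left(-15415\right) = - \frac{15415}{4} \approx -3853.8$)
$m - W{\left(-38,Y \right)} = - \frac{15415}{4} - \frac{246724}{365} = - \frac{6613371}{1460}$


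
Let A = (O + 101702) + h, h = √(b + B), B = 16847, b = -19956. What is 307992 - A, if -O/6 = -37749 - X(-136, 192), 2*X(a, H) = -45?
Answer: -20069 - I*√3109 ≈ -20069.0 - 55.758*I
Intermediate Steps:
X(a, H) = -45/2 (X(a, H) = (½)*(-45) = -45/2)
O = 226359 (O = -6*(-37749 - 1*(-45/2)) = -6*(-37749 + 45/2) = -6*(-75453/2) = 226359)
h = I*√3109 (h = √(-19956 + 16847) = √(-3109) = I*√3109 ≈ 55.758*I)
A = 328061 + I*√3109 (A = (226359 + 101702) + I*√3109 = 328061 + I*√3109 ≈ 3.2806e+5 + 55.758*I)
307992 - A = 307992 - (328061 + I*√3109) = 307992 + (-328061 - I*√3109) = -20069 - I*√3109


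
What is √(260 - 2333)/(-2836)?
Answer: -I*√2073/2836 ≈ -0.016054*I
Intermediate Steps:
√(260 - 2333)/(-2836) = √(-2073)*(-1/2836) = (I*√2073)*(-1/2836) = -I*√2073/2836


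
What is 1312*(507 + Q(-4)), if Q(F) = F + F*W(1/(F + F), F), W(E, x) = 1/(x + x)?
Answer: 660592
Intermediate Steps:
W(E, x) = 1/(2*x)
Q(F) = ½ + F (Q(F) = F + F*(1/(2*F)) = F + ½ = ½ + F)
1312*(507 + Q(-4)) = 1312*(507 + (½ - 4)) = 1312*(507 - 7/2) = 1312*(1007/2) = 660592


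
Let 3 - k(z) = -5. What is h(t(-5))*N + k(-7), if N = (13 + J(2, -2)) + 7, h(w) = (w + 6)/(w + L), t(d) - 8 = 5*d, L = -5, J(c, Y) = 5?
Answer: 41/2 ≈ 20.500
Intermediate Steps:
k(z) = 8 (k(z) = 3 - 1*(-5) = 3 + 5 = 8)
t(d) = 8 + 5*d
h(w) = (6 + w)/(-5 + w) (h(w) = (w + 6)/(w - 5) = (6 + w)/(-5 + w))
N = 25 (N = (13 + 5) + 7 = 18 + 7 = 25)
h(t(-5))*N + k(-7) = ((6 + (8 + 5*(-5)))/(-5 + (8 + 5*(-5))))*25 + 8 = ((6 + (8 - 25))/(-5 + (8 - 25)))*25 + 8 = ((6 - 17)/(-5 - 17))*25 + 8 = (-11/(-22))*25 + 8 = -1/22*(-11)*25 + 8 = (1/2)*25 + 8 = 25/2 + 8 = 41/2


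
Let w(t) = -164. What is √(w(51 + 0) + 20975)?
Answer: √20811 ≈ 144.26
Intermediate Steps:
√(w(51 + 0) + 20975) = √(-164 + 20975) = √20811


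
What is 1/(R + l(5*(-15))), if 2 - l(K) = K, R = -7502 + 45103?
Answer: 1/37678 ≈ 2.6541e-5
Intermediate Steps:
R = 37601
l(K) = 2 - K
1/(R + l(5*(-15))) = 1/(37601 + (2 - 5*(-15))) = 1/(37601 + (2 - 1*(-75))) = 1/(37601 + (2 + 75)) = 1/(37601 + 77) = 1/37678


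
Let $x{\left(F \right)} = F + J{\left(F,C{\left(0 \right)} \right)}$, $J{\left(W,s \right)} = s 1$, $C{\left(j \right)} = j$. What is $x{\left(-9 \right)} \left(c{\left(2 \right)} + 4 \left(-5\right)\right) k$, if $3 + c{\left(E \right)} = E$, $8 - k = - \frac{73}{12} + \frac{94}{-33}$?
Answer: $\frac{140805}{44} \approx 3200.1$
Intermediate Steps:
$k = \frac{745}{44}$ ($k = 8 - \left(- \frac{73}{12} + \frac{94}{-33}\right) = 8 - \left(\left(-73\right) \frac{1}{12} + 94 \left(- \frac{1}{33}\right)\right) = 8 - \left(- \frac{73}{12} - \frac{94}{33}\right) = 8 - - \frac{393}{44} = 8 + \frac{393}{44} = \frac{745}{44} \approx 16.932$)
$c{\left(E \right)} = -3 + E$
$J{\left(W,s \right)} = s$
$x{\left(F \right)} = F$ ($x{\left(F \right)} = F + 0 = F$)
$x{\left(-9 \right)} \left(c{\left(2 \right)} + 4 \left(-5\right)\right) k = - 9 \left(\left(-3 + 2\right) + 4 \left(-5\right)\right) \frac{745}{44} = - 9 \left(-1 - 20\right) \frac{745}{44} = \left(-9\right) \left(-21\right) \frac{745}{44} = 189 \cdot \frac{745}{44} = \frac{140805}{44}$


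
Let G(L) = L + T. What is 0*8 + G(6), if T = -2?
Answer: 4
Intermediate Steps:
G(L) = -2 + L (G(L) = L - 2 = -2 + L)
0*8 + G(6) = 0*8 + (-2 + 6) = 0 + 4 = 4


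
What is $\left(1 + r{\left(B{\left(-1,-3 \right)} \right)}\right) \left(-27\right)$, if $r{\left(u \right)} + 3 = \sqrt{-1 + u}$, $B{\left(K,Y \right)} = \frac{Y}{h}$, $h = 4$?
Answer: $54 - \frac{27 i \sqrt{7}}{2} \approx 54.0 - 35.718 i$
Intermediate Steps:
$B{\left(K,Y \right)} = \frac{Y}{4}$
$r{\left(u \right)} = -3 + \sqrt{-1 + u}$
$\left(1 + r{\left(B{\left(-1,-3 \right)} \right)}\right) \left(-27\right) = \left(1 - \left(3 - \sqrt{-1 + \frac{1}{4} \left(-3\right)}\right)\right) \left(-27\right) = \left(1 - \left(3 - \sqrt{-1 - \frac{3}{4}}\right)\right) \left(-27\right) = \left(1 - \left(3 - \sqrt{- \frac{7}{4}}\right)\right) \left(-27\right) = \left(1 - \left(3 - \frac{i \sqrt{7}}{2}\right)\right) \left(-27\right) = \left(-2 + \frac{i \sqrt{7}}{2}\right) \left(-27\right) = 54 - \frac{27 i \sqrt{7}}{2}$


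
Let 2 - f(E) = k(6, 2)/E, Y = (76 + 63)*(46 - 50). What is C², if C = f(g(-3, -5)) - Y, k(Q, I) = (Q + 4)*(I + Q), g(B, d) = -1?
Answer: 407044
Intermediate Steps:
k(Q, I) = (4 + Q)*(I + Q)
Y = -556 (Y = 139*(-4) = -556)
f(E) = 2 - 80/E (f(E) = 2 - (6² + 4*2 + 4*6 + 2*6)/E = 2 - (36 + 8 + 24 + 12)/E = 2 - 80/E)
C = 638 (C = (2 - 80/(-1)) - 1*(-556) = (2 - 80*(-1)) + 556 = (2 + 80) + 556 = 82 + 556 = 638)
C² = 638² = 407044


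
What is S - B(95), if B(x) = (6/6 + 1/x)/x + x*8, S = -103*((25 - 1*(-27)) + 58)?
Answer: -109112346/9025 ≈ -12090.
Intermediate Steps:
S = -11330 (S = -103*((25 + 27) + 58) = -103*(52 + 58) = -103*110 = -11330)
B(x) = 8*x + (1 + 1/x)/x (B(x) = (6*(⅙) + 1/x)/x + 8*x = (1 + 1/x)/x + 8*x = 8*x + (1 + 1/x)/x)
S - B(95) = -11330 - (1 + 95 + 8*95³)/95² = -11330 - (1 + 95 + 8*857375)/9025 = -11330 - (1 + 95 + 6859000)/9025 = -11330 - 6859096/9025 = -109112346/9025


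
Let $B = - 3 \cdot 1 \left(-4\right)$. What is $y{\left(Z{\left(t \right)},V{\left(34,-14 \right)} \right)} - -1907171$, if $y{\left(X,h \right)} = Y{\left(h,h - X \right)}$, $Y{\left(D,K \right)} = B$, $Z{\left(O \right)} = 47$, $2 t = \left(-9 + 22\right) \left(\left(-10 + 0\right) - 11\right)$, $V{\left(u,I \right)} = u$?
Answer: $1907183$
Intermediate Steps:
$t = - \frac{273}{2}$ ($t = \frac{\left(-9 + 22\right) \left(\left(-10 + 0\right) - 11\right)}{2} = \frac{13 \left(-10 - 11\right)}{2} = \frac{13 \left(-21\right)}{2} = \frac{1}{2} \left(-273\right) = - \frac{273}{2} \approx -136.5$)
$B = 12$ ($B = \left(-3\right) \left(-4\right) = 12$)
$Y{\left(D,K \right)} = 12$
$y{\left(X,h \right)} = 12$
$y{\left(Z{\left(t \right)},V{\left(34,-14 \right)} \right)} - -1907171 = 12 - -1907171 = 12 + 1907171 = 1907183$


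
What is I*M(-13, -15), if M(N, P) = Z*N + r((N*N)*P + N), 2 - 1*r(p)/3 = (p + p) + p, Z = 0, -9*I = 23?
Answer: -175858/3 ≈ -58619.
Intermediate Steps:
I = -23/9 (I = -1/9*23 = -23/9 ≈ -2.5556)
r(p) = 6 - 9*p (r(p) = 6 - 3*((p + p) + p) = 6 - 3*(2*p + p) = 6 - 9*p)
M(N, P) = 6 - 9*N - 9*P*N**2 (M(N, P) = 0*N + (6 - 9*((N*N)*P + N)) = 0 + (6 - 9*(N**2*P + N)) = 0 + (6 - 9*(P*N**2 + N)) = 0 + (6 - 9*(N + P*N**2)) = 0 + (6 + (-9*N - 9*P*N**2)) = 0 + (6 - 9*N - 9*P*N**2) = 6 - 9*N - 9*P*N**2)
I*M(-13, -15) = -23*(6 - 9*(-13)*(1 - 13*(-15)))/9 = -23*(6 - 9*(-13)*(1 + 195))/9 = -23*(6 - 9*(-13)*196)/9 = -23*(6 + 22932)/9 = -23/9*22938 = -175858/3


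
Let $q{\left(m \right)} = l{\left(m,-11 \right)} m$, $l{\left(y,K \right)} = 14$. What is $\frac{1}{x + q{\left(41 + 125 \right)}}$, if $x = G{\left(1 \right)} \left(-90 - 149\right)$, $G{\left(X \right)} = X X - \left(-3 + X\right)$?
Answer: $\frac{1}{1607} \approx 0.00062228$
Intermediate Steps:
$G{\left(X \right)} = 3 + X^{2} - X$ ($G{\left(X \right)} = X^{2} - \left(-3 + X\right) = 3 + X^{2} - X$)
$q{\left(m \right)} = 14 m$
$x = -717$ ($x = \left(3 + 1^{2} - 1\right) \left(-90 - 149\right) = \left(3 + 1 - 1\right) \left(-239\right) = 3 \left(-239\right) = -717$)
$\frac{1}{x + q{\left(41 + 125 \right)}} = \frac{1}{-717 + 14 \left(41 + 125\right)} = \frac{1}{-717 + 14 \cdot 166} = \frac{1}{-717 + 2324} = \frac{1}{1607}$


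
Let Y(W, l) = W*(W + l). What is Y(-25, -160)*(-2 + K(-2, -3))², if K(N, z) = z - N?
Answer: 41625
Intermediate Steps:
Y(-25, -160)*(-2 + K(-2, -3))² = (-25*(-25 - 160))*(-2 + (-3 - 1*(-2)))² = (-25*(-185))*(-2 + (-3 + 2))² = 4625*(-2 - 1)² = 4625*(-3)² = 4625*9 = 41625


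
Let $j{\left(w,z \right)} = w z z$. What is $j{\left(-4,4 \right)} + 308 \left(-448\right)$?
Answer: $-138048$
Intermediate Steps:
$j{\left(w,z \right)} = w z^{2}$
$j{\left(-4,4 \right)} + 308 \left(-448\right) = - 4 \cdot 4^{2} + 308 \left(-448\right) = \left(-4\right) 16 - 137984 = -64 - 137984 = -138048$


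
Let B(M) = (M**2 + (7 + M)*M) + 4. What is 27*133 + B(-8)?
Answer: 3667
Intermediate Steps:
B(M) = 4 + M**2 + M*(7 + M) (B(M) = (M**2 + M*(7 + M)) + 4 = 4 + M**2 + M*(7 + M))
27*133 + B(-8) = 27*133 + (4 + 2*(-8)**2 + 7*(-8)) = 3591 + (4 + 2*64 - 56) = 3591 + (4 + 128 - 56) = 3591 + 76 = 3667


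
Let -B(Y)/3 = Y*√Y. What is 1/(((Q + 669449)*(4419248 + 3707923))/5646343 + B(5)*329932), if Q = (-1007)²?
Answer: -4291871930505925233/206501971023343820921160502 - 13148280674291952335*√5/309752956535015731381740753 ≈ -1.1570e-7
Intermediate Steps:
B(Y) = -3*Y^(3/2) (B(Y) = -3*Y*√Y = -3*Y^(3/2))
Q = 1014049
1/(((Q + 669449)*(4419248 + 3707923))/5646343 + B(5)*329932) = 1/(((1014049 + 669449)*(4419248 + 3707923))/5646343 - 15*√5*329932) = 1/((1683498*8127171)*(1/5646343) - 15*√5*329932) = 1/(13682076124158*(1/5646343) - 15*√5*329932) = 1/(13682076124158/5646343 - 4948980*√5)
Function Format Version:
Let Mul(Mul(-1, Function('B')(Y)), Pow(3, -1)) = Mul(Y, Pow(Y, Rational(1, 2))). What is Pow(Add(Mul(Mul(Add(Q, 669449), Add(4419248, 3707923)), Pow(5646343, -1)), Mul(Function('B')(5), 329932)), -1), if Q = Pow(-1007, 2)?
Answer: Add(Rational(-4291871930505925233, 206501971023343820921160502), Mul(Rational(-13148280674291952335, 309752956535015731381740753), Pow(5, Rational(1, 2)))) ≈ -1.1570e-7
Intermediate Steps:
Function('B')(Y) = Mul(-3, Pow(Y, Rational(3, 2))) (Function('B')(Y) = Mul(-3, Mul(Y, Pow(Y, Rational(1, 2)))) = Mul(-3, Pow(Y, Rational(3, 2))))
Q = 1014049
Pow(Add(Mul(Mul(Add(Q, 669449), Add(4419248, 3707923)), Pow(5646343, -1)), Mul(Function('B')(5), 329932)), -1) = Pow(Add(Mul(Mul(Add(1014049, 669449), Add(4419248, 3707923)), Pow(5646343, -1)), Mul(Mul(-3, Pow(5, Rational(3, 2))), 329932)), -1) = Pow(Add(Mul(Mul(1683498, 8127171), Rational(1, 5646343)), Mul(Mul(-3, Mul(5, Pow(5, Rational(1, 2)))), 329932)), -1) = Pow(Add(Mul(13682076124158, Rational(1, 5646343)), Mul(Mul(-15, Pow(5, Rational(1, 2))), 329932)), -1) = Pow(Add(Rational(13682076124158, 5646343), Mul(-4948980, Pow(5, Rational(1, 2)))), -1)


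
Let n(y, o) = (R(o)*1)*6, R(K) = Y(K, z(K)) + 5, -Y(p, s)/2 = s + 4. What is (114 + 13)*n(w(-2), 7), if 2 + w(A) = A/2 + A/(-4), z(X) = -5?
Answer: 5334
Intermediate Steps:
w(A) = -2 + A/4 (w(A) = -2 + (A/2 + A/(-4)) = -2 + (A*(1/2) + A*(-1/4)) = -2 + (A/2 - A/4) = -2 + A/4)
Y(p, s) = -8 - 2*s (Y(p, s) = -2*(s + 4) = -2*(4 + s) = -8 - 2*s)
R(K) = 7 (R(K) = (-8 - 2*(-5)) + 5 = (-8 + 10) + 5 = 2 + 5 = 7)
n(y, o) = 42 (n(y, o) = (7*1)*6 = 7*6 = 42)
(114 + 13)*n(w(-2), 7) = (114 + 13)*42 = 127*42 = 5334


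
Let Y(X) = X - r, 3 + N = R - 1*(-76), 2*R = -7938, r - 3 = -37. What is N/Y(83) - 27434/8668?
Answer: -1680923/46098 ≈ -36.464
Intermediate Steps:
r = -34 (r = 3 - 37 = -34)
R = -3969 (R = (½)*(-7938) = -3969)
N = -3896 (N = -3 + (-3969 - 1*(-76)) = -3 + (-3969 + 76) = -3 - 3893 = -3896)
Y(X) = 34 + X (Y(X) = X - 1*(-34) = X + 34 = 34 + X)
N/Y(83) - 27434/8668 = -3896/(34 + 83) - 27434/8668 = -3896/117 - 27434*1/8668 = -3896*1/117 - 1247/394 = -3896/117 - 1247/394 = -1680923/46098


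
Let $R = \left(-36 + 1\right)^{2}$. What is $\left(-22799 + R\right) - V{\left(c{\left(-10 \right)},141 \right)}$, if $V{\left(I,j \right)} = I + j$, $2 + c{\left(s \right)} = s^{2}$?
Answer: $-21813$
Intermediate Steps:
$c{\left(s \right)} = -2 + s^{2}$
$R = 1225$ ($R = \left(-35\right)^{2} = 1225$)
$\left(-22799 + R\right) - V{\left(c{\left(-10 \right)},141 \right)} = \left(-22799 + 1225\right) - \left(\left(-2 + \left(-10\right)^{2}\right) + 141\right) = -21574 - \left(\left(-2 + 100\right) + 141\right) = -21574 - \left(98 + 141\right) = -21574 - 239 = -21813$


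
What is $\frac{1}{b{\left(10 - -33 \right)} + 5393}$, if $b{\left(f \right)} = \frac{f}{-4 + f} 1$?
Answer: $\frac{39}{210370} \approx 0.00018539$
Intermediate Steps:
$b{\left(f \right)} = \frac{f}{-4 + f}$
$\frac{1}{b{\left(10 - -33 \right)} + 5393} = \frac{1}{\frac{10 - -33}{-4 + \left(10 - -33\right)} + 5393} = \frac{1}{\frac{10 + 33}{-4 + \left(10 + 33\right)} + 5393} = \frac{1}{\frac{43}{-4 + 43} + 5393} = \frac{1}{\frac{43}{39} + 5393} = \frac{1}{\frac{210370}{39}} = \frac{39}{210370}$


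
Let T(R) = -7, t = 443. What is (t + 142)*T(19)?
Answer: -4095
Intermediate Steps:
(t + 142)*T(19) = (443 + 142)*(-7) = 585*(-7) = -4095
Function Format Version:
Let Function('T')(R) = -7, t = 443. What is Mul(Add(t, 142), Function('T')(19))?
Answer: -4095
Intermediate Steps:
Mul(Add(t, 142), Function('T')(19)) = Mul(Add(443, 142), -7) = Mul(585, -7) = -4095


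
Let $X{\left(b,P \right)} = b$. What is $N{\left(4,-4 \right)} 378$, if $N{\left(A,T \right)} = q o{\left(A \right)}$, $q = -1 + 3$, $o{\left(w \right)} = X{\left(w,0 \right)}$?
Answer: $3024$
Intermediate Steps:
$o{\left(w \right)} = w$
$q = 2$
$N{\left(A,T \right)} = 2 A$
$N{\left(4,-4 \right)} 378 = 2 \cdot 4 \cdot 378 = 8 \cdot 378 = 3024$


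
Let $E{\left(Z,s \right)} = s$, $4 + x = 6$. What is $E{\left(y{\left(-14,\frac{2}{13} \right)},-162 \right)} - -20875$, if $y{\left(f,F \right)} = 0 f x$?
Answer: $20713$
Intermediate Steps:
$x = 2$ ($x = -4 + 6 = 2$)
$y{\left(f,F \right)} = 0$ ($y{\left(f,F \right)} = 0 f 2 = 0 \cdot 2 = 0$)
$E{\left(y{\left(-14,\frac{2}{13} \right)},-162 \right)} - -20875 = -162 - -20875 = -162 + 20875 = 20713$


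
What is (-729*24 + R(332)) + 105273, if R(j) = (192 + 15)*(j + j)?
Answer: 225225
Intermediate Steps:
R(j) = 414*j (R(j) = 207*(2*j) = 414*j)
(-729*24 + R(332)) + 105273 = (-729*24 + 414*332) + 105273 = (-17496 + 137448) + 105273 = 119952 + 105273 = 225225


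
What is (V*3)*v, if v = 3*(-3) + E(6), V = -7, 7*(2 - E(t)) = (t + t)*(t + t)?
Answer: 579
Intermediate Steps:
E(t) = 2 - 4*t²/7 (E(t) = 2 - (t + t)*(t + t)/7 = 2 - 2*t*2*t/7 = 2 - 4*t²/7)
v = -193/7 (v = 3*(-3) + (2 - 4/7*6²) = -9 + (2 - 4/7*36) = -9 + (2 - 144/7) = -9 - 130/7 = -193/7 ≈ -27.571)
(V*3)*v = -7*3*(-193/7) = -21*(-193/7) = 579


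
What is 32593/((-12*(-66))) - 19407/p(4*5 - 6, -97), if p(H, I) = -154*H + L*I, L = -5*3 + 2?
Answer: 4049189/64440 ≈ 62.837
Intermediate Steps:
L = -13 (L = -15 + 2 = -13)
p(H, I) = -154*H - 13*I
32593/((-12*(-66))) - 19407/p(4*5 - 6, -97) = 32593/((-12*(-66))) - 19407/(-154*(4*5 - 6) - 13*(-97)) = 32593/792 - 19407/(-154*(20 - 6) + 1261) = 32593*(1/792) - 19407/(-154*14 + 1261) = 2963/72 - 19407/(-2156 + 1261) = 2963/72 - 19407/(-895) = 2963/72 - 19407*(-1/895) = 2963/72 + 19407/895 = 4049189/64440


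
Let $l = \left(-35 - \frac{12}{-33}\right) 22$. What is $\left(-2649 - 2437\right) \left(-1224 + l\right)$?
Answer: $10100796$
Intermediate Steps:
$l = -762$ ($l = \left(-35 - - \frac{4}{11}\right) 22 = \left(-35 + \frac{4}{11}\right) 22 = \left(- \frac{381}{11}\right) 22 = -762$)
$\left(-2649 - 2437\right) \left(-1224 + l\right) = \left(-2649 - 2437\right) \left(-1224 - 762\right) = \left(-5086\right) \left(-1986\right) = 10100796$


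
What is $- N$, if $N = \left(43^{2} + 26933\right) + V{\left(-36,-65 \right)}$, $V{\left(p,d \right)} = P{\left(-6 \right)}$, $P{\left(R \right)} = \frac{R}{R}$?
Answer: $-28783$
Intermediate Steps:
$P{\left(R \right)} = 1$
$V{\left(p,d \right)} = 1$
$N = 28783$ ($N = \left(43^{2} + 26933\right) + 1 = \left(1849 + 26933\right) + 1 = 28782 + 1 = 28783$)
$- N = \left(-1\right) 28783 = -28783$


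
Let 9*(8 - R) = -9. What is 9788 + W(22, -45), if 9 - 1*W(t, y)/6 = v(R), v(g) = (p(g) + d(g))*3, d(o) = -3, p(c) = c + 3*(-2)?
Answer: 9842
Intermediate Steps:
p(c) = -6 + c (p(c) = c - 6 = -6 + c)
R = 9 (R = 8 - 1/9*(-9) = 8 + 1 = 9)
v(g) = -27 + 3*g (v(g) = ((-6 + g) - 3)*3 = (-9 + g)*3 = -27 + 3*g)
W(t, y) = 54 (W(t, y) = 54 - 6*(-27 + 3*9) = 54 - 6*(-27 + 27) = 54 - 6*0 = 54 + 0 = 54)
9788 + W(22, -45) = 9788 + 54 = 9842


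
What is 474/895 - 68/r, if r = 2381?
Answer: 1067734/2130995 ≈ 0.50105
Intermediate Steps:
474/895 - 68/r = 474/895 - 68/2381 = 1067734/2130995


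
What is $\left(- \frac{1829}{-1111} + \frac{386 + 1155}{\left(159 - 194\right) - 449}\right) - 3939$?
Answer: $- \frac{192629241}{48884} \approx -3940.5$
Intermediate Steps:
$\left(- \frac{1829}{-1111} + \frac{386 + 1155}{\left(159 - 194\right) - 449}\right) - 3939 = \left(\left(-1829\right) \left(- \frac{1}{1111}\right) + \frac{1541}{-35 - 449}\right) - 3939 = \left(\frac{1829}{1111} + \frac{1541}{-484}\right) - 3939 = \left(\frac{1829}{1111} + 1541 \left(- \frac{1}{484}\right)\right) - 3939 = \left(\frac{1829}{1111} - \frac{1541}{484}\right) - 3939 = - \frac{75165}{48884} - 3939 = - \frac{192629241}{48884}$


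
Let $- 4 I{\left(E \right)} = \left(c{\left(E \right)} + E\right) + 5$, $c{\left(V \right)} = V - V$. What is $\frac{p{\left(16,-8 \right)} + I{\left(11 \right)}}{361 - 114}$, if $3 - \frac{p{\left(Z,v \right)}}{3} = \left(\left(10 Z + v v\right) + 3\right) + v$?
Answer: $- \frac{652}{247} \approx -2.6397$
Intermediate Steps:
$c{\left(V \right)} = 0$
$p{\left(Z,v \right)} = - 30 Z - 3 v - 3 v^{2}$ ($p{\left(Z,v \right)} = 9 - 3 \left(\left(\left(10 Z + v v\right) + 3\right) + v\right) = 9 - 3 \left(\left(\left(10 Z + v^{2}\right) + 3\right) + v\right) = 9 - 3 \left(\left(\left(v^{2} + 10 Z\right) + 3\right) + v\right) = 9 - 3 \left(\left(3 + v^{2} + 10 Z\right) + v\right) = 9 - 3 \left(3 + v + v^{2} + 10 Z\right) = 9 - \left(9 + 3 v + 3 v^{2} + 30 Z\right) = - 30 Z - 3 v - 3 v^{2}$)
$I{\left(E \right)} = - \frac{5}{4} - \frac{E}{4}$ ($I{\left(E \right)} = - \frac{\left(0 + E\right) + 5}{4} = - \frac{E + 5}{4} = - \frac{5 + E}{4} = - \frac{5}{4} - \frac{E}{4}$)
$\frac{p{\left(16,-8 \right)} + I{\left(11 \right)}}{361 - 114} = \frac{\left(\left(-30\right) 16 - -24 - 3 \left(-8\right)^{2}\right) - 4}{361 - 114} = \frac{\left(-480 + 24 - 192\right) - 4}{247} = \left(\left(-480 + 24 - 192\right) - 4\right) \frac{1}{247} = \left(-648 - 4\right) \frac{1}{247} = \left(-652\right) \frac{1}{247} = - \frac{652}{247}$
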